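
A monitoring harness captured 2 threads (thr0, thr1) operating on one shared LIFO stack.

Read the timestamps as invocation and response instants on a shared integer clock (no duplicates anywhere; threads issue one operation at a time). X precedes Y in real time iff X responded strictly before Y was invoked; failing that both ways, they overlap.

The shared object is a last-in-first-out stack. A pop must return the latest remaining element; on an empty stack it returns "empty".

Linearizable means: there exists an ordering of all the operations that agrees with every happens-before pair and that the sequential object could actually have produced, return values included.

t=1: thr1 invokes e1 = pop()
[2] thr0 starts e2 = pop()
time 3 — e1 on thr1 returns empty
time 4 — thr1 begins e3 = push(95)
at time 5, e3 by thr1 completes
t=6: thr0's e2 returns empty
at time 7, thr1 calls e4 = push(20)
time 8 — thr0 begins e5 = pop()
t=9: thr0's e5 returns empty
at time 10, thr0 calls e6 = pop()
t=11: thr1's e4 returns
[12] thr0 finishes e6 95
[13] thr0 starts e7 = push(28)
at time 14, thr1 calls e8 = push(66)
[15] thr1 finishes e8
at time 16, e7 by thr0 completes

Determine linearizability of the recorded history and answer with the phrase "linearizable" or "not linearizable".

not linearizable

events 1..8 are fine; event 9 — the response of e5 at time 9 — makes the prefix non-linearizable
all 3 real-time-respecting orders fail — 4 completed LIFO stack operations, no legal replay
including or dropping the 1 pending operation (e4) in any combination fails
for example e1, e2, e3, e5 (pending dropped) fails at step 4: e5 pop() → empty is not legal there
for example e1, e3, e2, e5 (pending dropped) fails at step 3: e2 pop() → empty is not legal there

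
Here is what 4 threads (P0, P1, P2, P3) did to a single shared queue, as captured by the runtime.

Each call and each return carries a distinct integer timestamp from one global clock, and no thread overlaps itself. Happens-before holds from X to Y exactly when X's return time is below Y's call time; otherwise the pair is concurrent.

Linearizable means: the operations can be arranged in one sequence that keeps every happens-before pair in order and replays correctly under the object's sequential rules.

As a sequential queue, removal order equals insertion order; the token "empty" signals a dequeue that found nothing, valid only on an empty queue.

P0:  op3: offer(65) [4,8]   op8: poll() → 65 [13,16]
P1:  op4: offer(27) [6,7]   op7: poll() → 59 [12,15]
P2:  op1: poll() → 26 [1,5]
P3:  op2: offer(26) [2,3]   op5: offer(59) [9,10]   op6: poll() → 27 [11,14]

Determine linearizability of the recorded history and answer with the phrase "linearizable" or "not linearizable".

linearizable

one valid linearization: op2, op1, op3, op4, op5, op8, op6, op7
after step 1 (op2 offer(26)): queue <26>
after step 2 (op1 poll() → 26): queue <>
after step 3 (op3 offer(65)): queue <65>
after step 4 (op4 offer(27)): queue <65,27>
after step 5 (op5 offer(59)): queue <65,27,59>
after step 6 (op8 poll() → 65): queue <27,59>
after step 7 (op6 poll() → 27): queue <59>
after step 8 (op7 poll() → 59): queue <>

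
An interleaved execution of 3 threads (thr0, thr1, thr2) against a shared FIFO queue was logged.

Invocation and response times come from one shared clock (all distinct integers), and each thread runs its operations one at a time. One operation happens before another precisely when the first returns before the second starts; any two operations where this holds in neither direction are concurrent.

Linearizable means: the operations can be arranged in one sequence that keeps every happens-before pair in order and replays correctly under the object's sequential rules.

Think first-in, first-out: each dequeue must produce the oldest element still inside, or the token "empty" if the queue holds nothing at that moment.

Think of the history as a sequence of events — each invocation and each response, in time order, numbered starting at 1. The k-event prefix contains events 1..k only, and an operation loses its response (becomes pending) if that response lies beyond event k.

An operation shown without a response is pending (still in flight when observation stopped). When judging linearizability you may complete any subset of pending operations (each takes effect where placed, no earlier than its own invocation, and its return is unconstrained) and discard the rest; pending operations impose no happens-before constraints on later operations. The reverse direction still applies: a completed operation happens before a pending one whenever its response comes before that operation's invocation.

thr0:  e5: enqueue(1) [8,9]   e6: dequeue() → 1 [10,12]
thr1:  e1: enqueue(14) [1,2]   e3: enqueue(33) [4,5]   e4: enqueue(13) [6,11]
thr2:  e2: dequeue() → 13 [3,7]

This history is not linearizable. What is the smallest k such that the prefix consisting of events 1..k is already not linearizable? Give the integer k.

events 1..6 are still linearizable — one witness is e1, e2, e3:
step 1: e1 enqueue(14) — queue <14>
step 2: e2 dequeue() (pending, included) — queue <>
step 3: e3 enqueue(33) — queue <33>
with event 7 included (e2 responding at time 7), all real-time-consistent orders fail
no completion choice of the 1 pending operation (e4) rescues it — every subset was tried
take e1, e2, e3 (pending dropped): step 2 already fails, because e2 dequeue() → 13 cannot occur there
take e1, e3, e2 (pending dropped): step 3 already fails, because e2 dequeue() → 13 cannot occur there

7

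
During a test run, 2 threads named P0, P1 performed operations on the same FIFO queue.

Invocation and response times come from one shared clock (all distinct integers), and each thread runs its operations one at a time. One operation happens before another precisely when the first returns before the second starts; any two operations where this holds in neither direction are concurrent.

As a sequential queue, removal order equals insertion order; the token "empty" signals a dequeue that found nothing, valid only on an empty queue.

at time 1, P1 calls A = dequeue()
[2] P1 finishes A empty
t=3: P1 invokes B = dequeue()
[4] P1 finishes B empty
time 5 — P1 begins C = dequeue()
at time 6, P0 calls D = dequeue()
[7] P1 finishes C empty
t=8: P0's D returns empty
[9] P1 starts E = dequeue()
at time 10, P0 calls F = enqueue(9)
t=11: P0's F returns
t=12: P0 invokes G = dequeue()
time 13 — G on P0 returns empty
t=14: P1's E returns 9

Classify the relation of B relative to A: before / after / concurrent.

B spans [3,4], A spans [1,2]
resp(A)=2 < inv(B)=3

after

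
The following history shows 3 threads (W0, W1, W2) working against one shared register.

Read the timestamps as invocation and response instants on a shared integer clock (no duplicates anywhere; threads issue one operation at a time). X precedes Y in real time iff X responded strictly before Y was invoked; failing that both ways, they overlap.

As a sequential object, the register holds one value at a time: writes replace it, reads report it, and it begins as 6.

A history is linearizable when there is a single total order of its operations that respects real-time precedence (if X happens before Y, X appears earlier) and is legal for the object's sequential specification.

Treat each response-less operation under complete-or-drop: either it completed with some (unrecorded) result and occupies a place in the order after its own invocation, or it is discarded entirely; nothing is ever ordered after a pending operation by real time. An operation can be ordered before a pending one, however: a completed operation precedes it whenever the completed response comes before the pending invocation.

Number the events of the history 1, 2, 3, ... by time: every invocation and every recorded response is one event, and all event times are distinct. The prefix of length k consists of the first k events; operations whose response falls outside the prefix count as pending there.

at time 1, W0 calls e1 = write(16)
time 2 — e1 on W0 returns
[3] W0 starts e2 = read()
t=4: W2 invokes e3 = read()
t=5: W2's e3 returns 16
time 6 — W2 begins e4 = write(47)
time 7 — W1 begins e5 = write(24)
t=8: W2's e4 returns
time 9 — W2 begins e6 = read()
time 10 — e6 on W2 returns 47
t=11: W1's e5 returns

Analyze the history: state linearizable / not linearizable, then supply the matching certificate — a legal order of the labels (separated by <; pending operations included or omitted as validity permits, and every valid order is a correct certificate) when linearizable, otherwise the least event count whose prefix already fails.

1. e1 write(16), leaving value 16
2. e2 read() (pending, included), leaving value 16
3. e3 read() → 16, leaving value 16
4. e4 write(47), leaving value 47
5. e6 read() → 47, leaving value 47
6. e5 write(24), leaving value 24

linearizable — witness: e1 < e2 < e3 < e4 < e6 < e5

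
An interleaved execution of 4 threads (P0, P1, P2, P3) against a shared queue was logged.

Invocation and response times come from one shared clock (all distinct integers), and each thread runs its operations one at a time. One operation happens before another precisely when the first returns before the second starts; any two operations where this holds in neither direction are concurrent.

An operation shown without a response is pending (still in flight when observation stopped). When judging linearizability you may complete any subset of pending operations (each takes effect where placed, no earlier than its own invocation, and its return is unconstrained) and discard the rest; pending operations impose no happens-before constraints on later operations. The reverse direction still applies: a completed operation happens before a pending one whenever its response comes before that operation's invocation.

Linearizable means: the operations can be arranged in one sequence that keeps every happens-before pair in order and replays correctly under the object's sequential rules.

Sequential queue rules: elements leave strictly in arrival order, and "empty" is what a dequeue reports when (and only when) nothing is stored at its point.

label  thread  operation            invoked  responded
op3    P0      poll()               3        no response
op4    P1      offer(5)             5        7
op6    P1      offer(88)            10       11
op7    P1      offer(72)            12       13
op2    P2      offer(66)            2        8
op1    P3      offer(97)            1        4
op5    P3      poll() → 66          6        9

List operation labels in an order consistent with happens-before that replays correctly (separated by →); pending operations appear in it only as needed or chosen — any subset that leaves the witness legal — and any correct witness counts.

1. op1 offer(97), leaving queue <97>
2. op2 offer(66), leaving queue <97,66>
3. op3 poll() (pending, included), leaving queue <66>
4. op4 offer(5), leaving queue <66,5>
5. op5 poll() → 66, leaving queue <5>
6. op6 offer(88), leaving queue <5,88>
7. op7 offer(72), leaving queue <5,88,72>

op1 → op2 → op3 → op4 → op5 → op6 → op7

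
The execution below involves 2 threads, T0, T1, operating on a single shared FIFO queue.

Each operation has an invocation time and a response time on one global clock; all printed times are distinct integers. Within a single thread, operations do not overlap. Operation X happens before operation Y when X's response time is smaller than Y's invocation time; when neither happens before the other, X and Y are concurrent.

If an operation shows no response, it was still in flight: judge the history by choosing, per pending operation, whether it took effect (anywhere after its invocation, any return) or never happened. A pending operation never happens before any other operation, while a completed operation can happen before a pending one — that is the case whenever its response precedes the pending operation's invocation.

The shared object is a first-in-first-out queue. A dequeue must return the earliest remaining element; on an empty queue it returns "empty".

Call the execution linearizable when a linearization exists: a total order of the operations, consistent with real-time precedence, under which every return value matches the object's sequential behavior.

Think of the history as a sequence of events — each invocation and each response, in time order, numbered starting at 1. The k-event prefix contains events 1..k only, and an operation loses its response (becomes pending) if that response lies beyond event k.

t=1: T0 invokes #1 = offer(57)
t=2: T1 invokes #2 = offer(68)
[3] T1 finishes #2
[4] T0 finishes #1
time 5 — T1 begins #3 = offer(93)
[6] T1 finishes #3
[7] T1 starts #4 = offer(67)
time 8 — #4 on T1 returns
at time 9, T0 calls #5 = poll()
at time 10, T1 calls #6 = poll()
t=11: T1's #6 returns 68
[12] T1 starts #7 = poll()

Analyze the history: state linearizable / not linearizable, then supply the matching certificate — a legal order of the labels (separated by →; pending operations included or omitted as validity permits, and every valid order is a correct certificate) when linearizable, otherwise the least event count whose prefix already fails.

linearizable — witness: #1 → #2 → #3 → #4 → #5 → #6

1. #1 offer(57), leaving queue <57>
2. #2 offer(68), leaving queue <57,68>
3. #3 offer(93), leaving queue <57,68,93>
4. #4 offer(67), leaving queue <57,68,93,67>
5. #5 poll() (pending, included), leaving queue <68,93,67>
6. #6 poll() → 68, leaving queue <93,67>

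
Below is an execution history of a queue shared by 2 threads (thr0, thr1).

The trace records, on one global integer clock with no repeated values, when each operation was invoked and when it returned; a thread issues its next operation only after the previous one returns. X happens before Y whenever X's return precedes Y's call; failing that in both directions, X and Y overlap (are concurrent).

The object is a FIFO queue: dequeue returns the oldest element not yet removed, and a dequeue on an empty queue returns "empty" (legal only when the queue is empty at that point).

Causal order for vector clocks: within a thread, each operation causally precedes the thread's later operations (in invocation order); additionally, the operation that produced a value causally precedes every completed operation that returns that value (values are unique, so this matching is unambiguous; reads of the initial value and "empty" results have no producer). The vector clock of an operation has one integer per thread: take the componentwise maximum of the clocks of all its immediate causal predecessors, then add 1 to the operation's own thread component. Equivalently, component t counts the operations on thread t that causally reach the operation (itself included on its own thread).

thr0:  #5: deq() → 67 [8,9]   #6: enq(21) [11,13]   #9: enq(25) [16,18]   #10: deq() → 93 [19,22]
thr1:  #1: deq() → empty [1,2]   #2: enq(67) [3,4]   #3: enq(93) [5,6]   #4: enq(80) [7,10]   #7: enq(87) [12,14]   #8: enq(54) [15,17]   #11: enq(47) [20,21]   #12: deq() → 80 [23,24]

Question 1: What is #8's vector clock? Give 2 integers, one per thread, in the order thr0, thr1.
(0, 6)

invoked at 1, #1 has no predecessors; its own thr1 bump gives (0, 1)
#2, invoked 3, takes VC(#1)=(0, 1) under max, adds 1 for thr1 → (0, 2)
#3, invoked 5, takes VC(#2)=(0, 2) under max, adds 1 for thr1 → (0, 3)
#5, invoked 8, takes VC(#2)=(0, 2) under max, adds 1 for thr0 → (1, 2)
#4, invoked 7, takes VC(#3)=(0, 3) under max, adds 1 for thr1 → (0, 4)
#6, invoked 11, takes VC(#5)=(1, 2) under max, adds 1 for thr0 → (2, 2)
#7, invoked 12, takes VC(#4)=(0, 4) under max, adds 1 for thr1 → (0, 5)
#9, invoked 16, takes VC(#6)=(2, 2) under max, adds 1 for thr0 → (3, 2)
#8, invoked 15, takes VC(#7)=(0, 5) under max, adds 1 for thr1 → (0, 6)
#11, invoked 20, takes VC(#8)=(0, 6) under max, adds 1 for thr1 → (0, 7)
#10, invoked 19, takes VC(#3)=(0, 3), VC(#9)=(3, 2) under max, adds 1 for thr0 → (4, 3)
#12, invoked 23, takes VC(#4)=(0, 4), VC(#11)=(0, 7) under max, adds 1 for thr1 → (0, 8)
target: VC(#8) = (0, 6)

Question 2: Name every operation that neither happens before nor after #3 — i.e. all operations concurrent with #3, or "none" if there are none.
none

#3 runs from 5 to 6; window-overlapping ops are concurrent
#1 [1,2]: before
#2 [3,4]: before
#4 [7,10]: after
#5 [8,9]: after
#6 [11,13]: after
#7 [12,14]: after
#8 [15,17]: after
#9 [16,18]: after
#10 [19,22]: after
#11 [20,21]: after
#12 [23,24]: after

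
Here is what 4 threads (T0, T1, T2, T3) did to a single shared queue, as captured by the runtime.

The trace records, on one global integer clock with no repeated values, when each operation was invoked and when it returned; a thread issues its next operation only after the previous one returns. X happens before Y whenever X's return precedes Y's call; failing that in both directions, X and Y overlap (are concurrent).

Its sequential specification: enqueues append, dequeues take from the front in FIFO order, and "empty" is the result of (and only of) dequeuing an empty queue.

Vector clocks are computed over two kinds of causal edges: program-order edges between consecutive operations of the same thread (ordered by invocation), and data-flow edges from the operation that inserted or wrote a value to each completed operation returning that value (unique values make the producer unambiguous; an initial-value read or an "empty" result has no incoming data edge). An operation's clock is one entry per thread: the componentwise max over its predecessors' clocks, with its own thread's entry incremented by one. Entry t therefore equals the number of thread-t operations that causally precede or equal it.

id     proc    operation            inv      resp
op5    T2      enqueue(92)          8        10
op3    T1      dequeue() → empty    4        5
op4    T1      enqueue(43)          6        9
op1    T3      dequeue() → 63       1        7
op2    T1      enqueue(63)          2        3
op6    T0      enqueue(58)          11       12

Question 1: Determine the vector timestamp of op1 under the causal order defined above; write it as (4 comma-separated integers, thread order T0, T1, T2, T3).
Answer: (0, 1, 0, 1)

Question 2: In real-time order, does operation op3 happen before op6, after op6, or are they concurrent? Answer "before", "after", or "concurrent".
Answer: before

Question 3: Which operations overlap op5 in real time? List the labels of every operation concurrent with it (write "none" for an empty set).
Answer: op4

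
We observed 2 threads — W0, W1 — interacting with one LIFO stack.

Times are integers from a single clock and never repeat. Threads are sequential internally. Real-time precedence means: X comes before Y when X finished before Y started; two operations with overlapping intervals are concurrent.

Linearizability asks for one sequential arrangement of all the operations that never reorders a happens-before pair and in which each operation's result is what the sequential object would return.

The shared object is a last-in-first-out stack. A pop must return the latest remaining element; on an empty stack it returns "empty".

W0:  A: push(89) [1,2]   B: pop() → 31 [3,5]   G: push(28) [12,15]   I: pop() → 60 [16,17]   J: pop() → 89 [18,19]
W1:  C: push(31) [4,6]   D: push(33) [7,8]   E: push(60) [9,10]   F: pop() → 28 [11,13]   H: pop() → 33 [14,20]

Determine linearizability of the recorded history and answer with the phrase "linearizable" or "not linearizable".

linearizable

a witness: A, C, B, D, E, G, F, I, H, J
step 1: A push(89) — stack <89>
step 2: C push(31) — stack <89,31>
step 3: B pop() → 31 — stack <89>
step 4: D push(33) — stack <89,33>
step 5: E push(60) — stack <89,33,60>
step 6: G push(28) — stack <89,33,60,28>
step 7: F pop() → 28 — stack <89,33,60>
step 8: I pop() → 60 — stack <89,33>
step 9: H pop() → 33 — stack <89>
step 10: J pop() → 89 — stack <>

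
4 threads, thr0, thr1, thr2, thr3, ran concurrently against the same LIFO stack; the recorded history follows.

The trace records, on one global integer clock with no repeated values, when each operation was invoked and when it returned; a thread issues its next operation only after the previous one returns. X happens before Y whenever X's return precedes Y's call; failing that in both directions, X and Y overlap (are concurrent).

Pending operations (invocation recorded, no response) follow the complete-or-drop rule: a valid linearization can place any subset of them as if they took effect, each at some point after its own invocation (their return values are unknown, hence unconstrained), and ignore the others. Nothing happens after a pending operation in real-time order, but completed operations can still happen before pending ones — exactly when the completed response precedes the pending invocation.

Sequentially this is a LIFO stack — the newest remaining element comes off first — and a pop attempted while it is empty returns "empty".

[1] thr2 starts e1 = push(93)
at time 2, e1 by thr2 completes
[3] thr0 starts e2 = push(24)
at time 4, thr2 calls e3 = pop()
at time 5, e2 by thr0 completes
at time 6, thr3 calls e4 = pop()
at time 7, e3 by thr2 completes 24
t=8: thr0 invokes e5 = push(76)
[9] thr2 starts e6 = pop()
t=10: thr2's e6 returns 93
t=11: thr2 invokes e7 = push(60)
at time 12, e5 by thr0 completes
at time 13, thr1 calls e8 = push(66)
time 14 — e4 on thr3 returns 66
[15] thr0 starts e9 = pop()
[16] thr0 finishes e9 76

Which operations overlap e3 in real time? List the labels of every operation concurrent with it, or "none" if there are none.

overlap test against e3 [4,7]: concurrent iff the interval meets 4..7
e1 [1,2]: before
e2 [3,5]: concurrent
e4 [6,14]: concurrent
e5 [8,12]: after
e6 [9,10]: after
e7 [11,…): after
e8 [13,…): after
e9 [15,16]: after

e2, e4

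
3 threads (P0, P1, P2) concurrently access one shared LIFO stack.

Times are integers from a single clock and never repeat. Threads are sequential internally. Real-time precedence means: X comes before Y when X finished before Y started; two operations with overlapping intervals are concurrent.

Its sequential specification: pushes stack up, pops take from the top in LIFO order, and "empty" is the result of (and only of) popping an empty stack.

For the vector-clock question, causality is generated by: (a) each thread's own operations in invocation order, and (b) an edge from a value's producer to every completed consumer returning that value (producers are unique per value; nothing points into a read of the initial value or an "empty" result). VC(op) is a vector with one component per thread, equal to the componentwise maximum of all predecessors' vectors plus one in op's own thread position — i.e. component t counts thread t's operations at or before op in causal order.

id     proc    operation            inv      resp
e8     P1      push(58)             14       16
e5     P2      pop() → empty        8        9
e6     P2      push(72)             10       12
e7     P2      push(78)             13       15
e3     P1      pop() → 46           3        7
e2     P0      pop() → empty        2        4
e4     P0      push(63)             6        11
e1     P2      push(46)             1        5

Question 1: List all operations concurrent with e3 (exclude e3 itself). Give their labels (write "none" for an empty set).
concurrent with e3 ([3,7]): every op whose interval crosses 3..7
e1 [1,5]: concurrent
e2 [2,4]: concurrent
e4 [6,11]: concurrent
e5 [8,9]: after
e6 [10,12]: after
e7 [13,15]: after
e8 [14,16]: after

e1, e2, e4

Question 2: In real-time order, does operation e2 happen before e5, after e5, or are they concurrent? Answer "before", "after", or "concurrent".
e2 spans [2,4], e5 spans [8,9]
resp(e2)=4 < inv(e5)=8

before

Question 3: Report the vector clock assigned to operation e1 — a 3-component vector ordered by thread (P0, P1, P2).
VC(e1, invoked at 1): no causal predecessors; +1 on P2 → (0, 0, 1)
VC(e2, invoked at 2): no causal predecessors; +1 on P0 → (1, 0, 0)
from VC(e1)=(0, 0, 1), e5 (invoked 8) maxes components and bumps P2 → (0, 0, 2)
from VC(e1)=(0, 0, 1), e3 (invoked 3) maxes components and bumps P1 → (0, 1, 1)
from VC(e2)=(1, 0, 0), e4 (invoked 6) maxes components and bumps P0 → (2, 0, 0)
from VC(e5)=(0, 0, 2), e6 (invoked 10) maxes components and bumps P2 → (0, 0, 3)
from VC(e3)=(0, 1, 1), e8 (invoked 14) maxes components and bumps P1 → (0, 2, 1)
from VC(e6)=(0, 0, 3), e7 (invoked 13) maxes components and bumps P2 → (0, 0, 4)
target: VC(e1) = (0, 0, 1)

(0, 0, 1)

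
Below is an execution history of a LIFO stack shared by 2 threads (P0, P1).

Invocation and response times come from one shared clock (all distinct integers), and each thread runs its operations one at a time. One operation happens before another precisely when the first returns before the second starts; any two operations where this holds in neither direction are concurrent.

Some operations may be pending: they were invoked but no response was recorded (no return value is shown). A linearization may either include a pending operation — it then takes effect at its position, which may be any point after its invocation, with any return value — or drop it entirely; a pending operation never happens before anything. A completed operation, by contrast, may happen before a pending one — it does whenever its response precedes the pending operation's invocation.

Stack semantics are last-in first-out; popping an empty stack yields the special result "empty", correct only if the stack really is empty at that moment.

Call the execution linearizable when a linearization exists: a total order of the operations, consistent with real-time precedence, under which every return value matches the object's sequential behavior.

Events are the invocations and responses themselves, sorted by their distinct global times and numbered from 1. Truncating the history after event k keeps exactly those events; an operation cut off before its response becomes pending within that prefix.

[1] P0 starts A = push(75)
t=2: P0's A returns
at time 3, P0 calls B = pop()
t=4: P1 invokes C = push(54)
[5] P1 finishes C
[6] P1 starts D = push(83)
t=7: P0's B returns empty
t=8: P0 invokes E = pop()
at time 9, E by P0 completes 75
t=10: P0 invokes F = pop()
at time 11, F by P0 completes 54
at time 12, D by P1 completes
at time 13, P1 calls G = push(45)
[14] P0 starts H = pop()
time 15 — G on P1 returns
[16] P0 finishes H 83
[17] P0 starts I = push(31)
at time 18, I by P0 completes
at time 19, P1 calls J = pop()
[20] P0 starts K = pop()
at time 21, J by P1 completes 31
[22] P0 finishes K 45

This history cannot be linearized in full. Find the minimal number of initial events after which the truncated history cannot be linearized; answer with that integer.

7

events 1..6 are still linearizable — one witness is A, B, C:
1. A push(75), leaving stack <75>
2. B pop() (pending, included), leaving stack <>
3. C push(54), leaving stack <54>
event 7 — B's response, time 7 — after it, nothing linearizes
no escape via the 1 pending operation (D): every completion choice fails
take A, B, C (pending dropped): step 2 already fails, because B pop() → empty cannot occur there
take A, C, B (pending dropped): step 3 already fails, because B pop() → empty cannot occur there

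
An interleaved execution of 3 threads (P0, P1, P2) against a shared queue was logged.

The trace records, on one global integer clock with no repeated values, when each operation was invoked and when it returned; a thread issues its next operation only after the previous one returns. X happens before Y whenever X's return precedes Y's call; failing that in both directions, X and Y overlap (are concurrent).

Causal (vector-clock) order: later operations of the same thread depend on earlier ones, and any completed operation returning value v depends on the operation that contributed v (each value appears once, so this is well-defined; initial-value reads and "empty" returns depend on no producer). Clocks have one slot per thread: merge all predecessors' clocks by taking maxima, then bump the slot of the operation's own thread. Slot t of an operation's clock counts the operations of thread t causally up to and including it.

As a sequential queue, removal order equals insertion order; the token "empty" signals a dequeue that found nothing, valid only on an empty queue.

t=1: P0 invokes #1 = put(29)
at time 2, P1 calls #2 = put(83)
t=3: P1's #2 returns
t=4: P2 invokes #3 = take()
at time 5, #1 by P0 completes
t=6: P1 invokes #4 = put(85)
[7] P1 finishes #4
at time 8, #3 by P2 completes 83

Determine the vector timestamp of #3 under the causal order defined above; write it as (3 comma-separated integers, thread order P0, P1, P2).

(0, 1, 1)

invoked at 2, #2 has no predecessors; its own P1 bump gives (0, 1, 0)
invoked at 1, #1 has no predecessors; its own P0 bump gives (1, 0, 0)
#3 (invocation 4): componentwise max over VC(#2)=(0, 1, 0), +1 at P2, giving (0, 1, 1)
#4 (invocation 6): componentwise max over VC(#2)=(0, 1, 0), +1 at P1, giving (0, 2, 0)
target: VC(#3) = (0, 1, 1)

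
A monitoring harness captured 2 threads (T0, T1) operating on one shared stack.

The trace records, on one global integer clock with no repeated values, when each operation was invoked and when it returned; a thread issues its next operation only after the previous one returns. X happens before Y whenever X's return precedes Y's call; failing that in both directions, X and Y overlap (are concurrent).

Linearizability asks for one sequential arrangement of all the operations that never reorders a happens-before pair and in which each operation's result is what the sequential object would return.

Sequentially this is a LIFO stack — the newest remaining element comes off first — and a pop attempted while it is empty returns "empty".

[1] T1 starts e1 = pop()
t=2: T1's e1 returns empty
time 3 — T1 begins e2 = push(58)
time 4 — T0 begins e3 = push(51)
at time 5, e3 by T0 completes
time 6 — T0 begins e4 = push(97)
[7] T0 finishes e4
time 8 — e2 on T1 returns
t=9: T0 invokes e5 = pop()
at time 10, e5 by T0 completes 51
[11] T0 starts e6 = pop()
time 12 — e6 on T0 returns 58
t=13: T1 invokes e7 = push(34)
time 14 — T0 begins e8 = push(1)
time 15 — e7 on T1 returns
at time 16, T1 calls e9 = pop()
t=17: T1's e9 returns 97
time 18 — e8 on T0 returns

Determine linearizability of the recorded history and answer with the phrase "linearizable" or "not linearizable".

not linearizable

cut after 9 events: linearizable; cut after 10 events (e5 responds, time 10): not linearizable
the 5 completed operations admit 3 real-time orders; each fails the stack replay
sample order e1, e2, e3, e4, e5 stalls at step 5 — e5 pop() → 51 has no legal effect
sample order e1, e3, e2, e4, e5 stalls at step 5 — e5 pop() → 51 has no legal effect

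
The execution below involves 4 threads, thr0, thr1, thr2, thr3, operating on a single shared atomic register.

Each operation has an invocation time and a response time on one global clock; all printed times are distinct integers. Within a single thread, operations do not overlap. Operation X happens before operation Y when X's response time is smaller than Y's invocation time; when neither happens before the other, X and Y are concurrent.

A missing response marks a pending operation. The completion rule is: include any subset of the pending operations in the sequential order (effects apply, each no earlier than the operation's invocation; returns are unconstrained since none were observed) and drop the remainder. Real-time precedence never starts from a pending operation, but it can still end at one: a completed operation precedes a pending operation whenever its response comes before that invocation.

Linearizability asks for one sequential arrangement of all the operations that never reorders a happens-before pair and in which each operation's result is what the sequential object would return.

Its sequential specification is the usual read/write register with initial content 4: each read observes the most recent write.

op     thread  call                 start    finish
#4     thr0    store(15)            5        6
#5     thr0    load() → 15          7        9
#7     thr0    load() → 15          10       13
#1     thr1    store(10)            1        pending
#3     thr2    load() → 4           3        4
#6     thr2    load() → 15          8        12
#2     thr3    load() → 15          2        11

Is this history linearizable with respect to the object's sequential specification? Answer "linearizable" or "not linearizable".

witness order: #3, #1, #4, #2, #5, #6, #7
1. #3 load() → 4, leaving value 4
2. #1 store(10) (pending, included), leaving value 10
3. #4 store(15), leaving value 15
4. #2 load() → 15, leaving value 15
5. #5 load() → 15, leaving value 15
6. #6 load() → 15, leaving value 15
7. #7 load() → 15, leaving value 15

linearizable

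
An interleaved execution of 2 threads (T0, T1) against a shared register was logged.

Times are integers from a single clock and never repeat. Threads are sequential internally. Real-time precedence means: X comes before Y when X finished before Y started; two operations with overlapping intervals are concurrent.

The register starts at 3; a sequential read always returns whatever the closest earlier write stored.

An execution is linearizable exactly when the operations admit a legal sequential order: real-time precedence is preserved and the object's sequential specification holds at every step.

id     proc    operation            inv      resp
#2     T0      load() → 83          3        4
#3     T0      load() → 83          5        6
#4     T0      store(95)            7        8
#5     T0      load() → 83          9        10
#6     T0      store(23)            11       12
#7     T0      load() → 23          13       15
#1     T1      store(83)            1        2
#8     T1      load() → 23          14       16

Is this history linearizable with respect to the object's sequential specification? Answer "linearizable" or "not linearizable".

not linearizable

events 1..9 are fine; event 10 — the response of #5 at time 10 — makes the prefix non-linearizable
the sole real-time-consistent order of 5 completed operations fails the register replay
sample order #1, #2, #3, #4, #5 stalls at step 5 — #5 load() → 83 has no legal effect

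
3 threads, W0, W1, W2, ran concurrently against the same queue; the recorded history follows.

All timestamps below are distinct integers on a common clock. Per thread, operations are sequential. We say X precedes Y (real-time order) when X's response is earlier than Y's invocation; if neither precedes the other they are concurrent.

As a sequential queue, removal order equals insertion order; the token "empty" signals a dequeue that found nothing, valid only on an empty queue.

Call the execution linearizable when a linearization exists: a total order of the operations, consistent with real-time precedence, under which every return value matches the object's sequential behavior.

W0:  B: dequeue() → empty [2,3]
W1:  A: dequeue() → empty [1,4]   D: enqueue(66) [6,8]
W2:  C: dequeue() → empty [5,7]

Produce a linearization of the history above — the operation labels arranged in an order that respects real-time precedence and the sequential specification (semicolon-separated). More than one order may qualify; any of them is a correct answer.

A; B; C; D

step 1: A dequeue() → empty — queue <>
step 2: B dequeue() → empty — queue <>
step 3: C dequeue() → empty — queue <>
step 4: D enqueue(66) — queue <66>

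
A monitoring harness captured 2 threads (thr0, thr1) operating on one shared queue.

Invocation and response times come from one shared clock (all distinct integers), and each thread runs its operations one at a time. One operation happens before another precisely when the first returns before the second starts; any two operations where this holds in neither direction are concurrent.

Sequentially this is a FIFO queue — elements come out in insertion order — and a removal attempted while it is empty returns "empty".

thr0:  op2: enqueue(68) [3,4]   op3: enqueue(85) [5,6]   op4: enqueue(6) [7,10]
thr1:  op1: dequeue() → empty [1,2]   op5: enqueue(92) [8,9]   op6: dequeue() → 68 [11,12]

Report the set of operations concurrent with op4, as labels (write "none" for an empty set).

op4 spans [7,10]: anything still running between times 7 and 10 counts as concurrent
op1 [1,2]: before
op2 [3,4]: before
op3 [5,6]: before
op5 [8,9]: concurrent
op6 [11,12]: after

op5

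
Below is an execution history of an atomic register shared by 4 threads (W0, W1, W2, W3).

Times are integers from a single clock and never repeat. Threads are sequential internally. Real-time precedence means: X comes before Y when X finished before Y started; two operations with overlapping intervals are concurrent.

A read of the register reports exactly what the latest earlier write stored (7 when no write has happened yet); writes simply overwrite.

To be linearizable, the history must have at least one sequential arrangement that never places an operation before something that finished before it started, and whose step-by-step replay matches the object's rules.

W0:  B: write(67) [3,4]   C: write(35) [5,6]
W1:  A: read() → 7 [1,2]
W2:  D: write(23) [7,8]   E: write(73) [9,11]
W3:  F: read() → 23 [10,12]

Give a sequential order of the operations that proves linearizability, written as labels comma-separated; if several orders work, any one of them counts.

A, B, C, D, F, E

after step 1 (A read() → 7): value 7
after step 2 (B write(67)): value 67
after step 3 (C write(35)): value 35
after step 4 (D write(23)): value 23
after step 5 (F read() → 23): value 23
after step 6 (E write(73)): value 73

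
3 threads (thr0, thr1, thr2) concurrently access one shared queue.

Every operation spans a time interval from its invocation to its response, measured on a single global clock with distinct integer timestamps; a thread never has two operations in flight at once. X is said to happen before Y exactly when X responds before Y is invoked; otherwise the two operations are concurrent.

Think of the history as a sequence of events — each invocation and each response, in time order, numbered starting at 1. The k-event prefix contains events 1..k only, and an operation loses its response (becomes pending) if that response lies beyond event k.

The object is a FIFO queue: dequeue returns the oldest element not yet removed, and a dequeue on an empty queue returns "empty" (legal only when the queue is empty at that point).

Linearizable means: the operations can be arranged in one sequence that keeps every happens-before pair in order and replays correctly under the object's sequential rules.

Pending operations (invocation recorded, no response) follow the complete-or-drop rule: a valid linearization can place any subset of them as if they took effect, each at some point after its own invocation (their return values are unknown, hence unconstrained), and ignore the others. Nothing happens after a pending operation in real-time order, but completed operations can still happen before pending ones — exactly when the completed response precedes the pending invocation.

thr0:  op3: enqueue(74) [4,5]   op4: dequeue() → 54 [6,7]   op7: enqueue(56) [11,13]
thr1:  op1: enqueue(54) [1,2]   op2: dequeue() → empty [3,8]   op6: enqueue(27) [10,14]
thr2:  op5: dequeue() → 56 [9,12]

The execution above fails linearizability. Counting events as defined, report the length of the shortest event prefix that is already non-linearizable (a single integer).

8

one valid order for events 1..7 is op1, op3, op4:
1. op1 enqueue(54), leaving queue <54>
2. op3 enqueue(74), leaving queue <54,74>
3. op4 dequeue() → 54, leaving queue <74>
adding event 8 (op2 responds at 8) leaves no legal real-time order
take op1, op2, op3, op4: step 2 already fails, because op2 dequeue() → empty cannot occur there
take op1, op3, op2, op4: step 3 already fails, because op2 dequeue() → empty cannot occur there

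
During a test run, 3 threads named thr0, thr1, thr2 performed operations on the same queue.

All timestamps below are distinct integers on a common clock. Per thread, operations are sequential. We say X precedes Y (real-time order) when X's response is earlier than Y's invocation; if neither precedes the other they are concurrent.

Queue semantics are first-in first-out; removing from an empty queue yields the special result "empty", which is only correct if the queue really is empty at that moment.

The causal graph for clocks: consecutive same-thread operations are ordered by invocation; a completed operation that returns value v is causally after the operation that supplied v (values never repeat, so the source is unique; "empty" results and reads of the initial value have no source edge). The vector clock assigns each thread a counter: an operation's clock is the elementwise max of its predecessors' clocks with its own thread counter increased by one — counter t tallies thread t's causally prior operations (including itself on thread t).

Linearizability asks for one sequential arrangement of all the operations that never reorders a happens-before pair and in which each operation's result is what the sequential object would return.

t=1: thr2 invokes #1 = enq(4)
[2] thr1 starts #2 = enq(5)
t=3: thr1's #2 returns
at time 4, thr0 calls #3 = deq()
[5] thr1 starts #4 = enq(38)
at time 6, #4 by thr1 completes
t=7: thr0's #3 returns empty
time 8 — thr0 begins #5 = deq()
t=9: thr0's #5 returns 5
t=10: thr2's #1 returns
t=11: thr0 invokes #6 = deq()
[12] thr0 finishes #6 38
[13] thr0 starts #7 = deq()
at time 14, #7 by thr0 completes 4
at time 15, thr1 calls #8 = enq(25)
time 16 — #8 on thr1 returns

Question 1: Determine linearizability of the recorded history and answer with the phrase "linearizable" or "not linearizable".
the violation lands at event 7, #3's response at time 7: events 1..6 linearize, events 1..7 do not
3 completed operations, 2 real-time-consistent orders — every queue replay fails
including or dropping the 1 pending operation (#1) in any combination fails
for example #2, #3, #4 (pending dropped) fails at step 2: #3 deq() → empty is not legal there
for example #2, #4, #3 (pending dropped) fails at step 3: #3 deq() → empty is not legal there

not linearizable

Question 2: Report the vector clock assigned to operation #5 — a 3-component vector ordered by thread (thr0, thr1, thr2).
Answer: (2, 1, 0)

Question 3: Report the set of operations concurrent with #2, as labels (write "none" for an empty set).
Answer: #1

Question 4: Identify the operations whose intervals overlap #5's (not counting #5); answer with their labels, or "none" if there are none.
Answer: #1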